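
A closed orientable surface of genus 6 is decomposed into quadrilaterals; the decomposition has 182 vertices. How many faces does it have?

χ = 2 − 2·6 = -10, and every face is a square so 4F = 2E.
V − E + F = -10 with E = 4F/2 gives 182 − (4/2 − 1)·F = -10, so F = 192 and E = 384.

192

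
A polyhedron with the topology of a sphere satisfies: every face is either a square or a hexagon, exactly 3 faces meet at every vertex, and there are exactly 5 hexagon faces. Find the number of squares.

Let x be the number of squares; then F = 5 + x.
Edge–face incidences: 2E = 6·5 + 4·x = 30 + 4x.
Every vertex has degree 3, so 3V = 2E.
Euler: V − E + F = 2 ⇒ (2E)/3 − E + (5 + x) = 2.
Multiply by 6: 2·(2E) − 3·(2E) + 6·(5 + x) = 12, i.e. 30 + 6x − (30 + 4x) = 12.
Collecting terms: 2x = 12, so x = 6.
Then 2E = 30 + 4·6 = 54, so E = 27, V = 2E/3 = 18, F = 5 + 6 = 11.

6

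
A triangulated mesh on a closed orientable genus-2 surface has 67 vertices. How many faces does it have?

138

χ = 2 − 2·2 = -2, and every face is a triangle so 3F = 2E.
V − E + F = -2 with E = 3F/2 gives 67 − (3/2 − 1)·F = -2, so F = 138 and E = 207.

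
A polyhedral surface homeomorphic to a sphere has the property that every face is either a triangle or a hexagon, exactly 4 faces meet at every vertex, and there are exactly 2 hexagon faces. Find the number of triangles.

12

Let x be the number of triangles; then F = 2 + x.
Edge–face incidences: 2E = 6·2 + 3·x = 12 + 3x.
Every vertex has degree 4, so 4V = 2E.
Euler: V − E + F = 2 ⇒ (2E)/4 − E + (2 + x) = 2.
Multiply by 8: 2·(2E) − 4·(2E) + 8·(2 + x) = 16, i.e. 16 + 8x − 2·(12 + 3x) = 16.
Collecting terms: 2x − 8 = 16, so 2x = 24, so x = 12.
Then 2E = 12 + 3·12 = 48, so E = 24, V = 2E/4 = 12, F = 2 + 12 = 14.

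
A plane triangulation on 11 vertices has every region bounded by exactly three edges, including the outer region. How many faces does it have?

In a plane triangulation 3F = 2E and V − E + F = 2, so F = 2V − 4 = 2·11 − 4 = 18.

18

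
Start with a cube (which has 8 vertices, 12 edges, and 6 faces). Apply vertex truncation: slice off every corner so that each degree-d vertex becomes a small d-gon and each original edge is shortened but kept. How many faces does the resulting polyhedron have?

14

Truncation replaces each original edge-end by a new vertex, so V′ = 2E = 24.
Each original edge survives, and each old vertex of degree d contributes d new edges; summing degrees gives Σd = 2E, so E′ = E + 2E = 3E = 36.
Each original face survives and each original vertex becomes one new face: F′ = F + V = 14.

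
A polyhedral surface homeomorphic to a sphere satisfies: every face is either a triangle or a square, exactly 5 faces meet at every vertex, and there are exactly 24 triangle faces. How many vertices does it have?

Let x be the number of squares; then F = 24 + x.
Edge–face incidences: 2E = 3·24 + 4·x = 72 + 4x.
Every vertex has degree 5, so 5V = 2E.
Euler: V − E + F = 2 ⇒ (2E)/5 − E + (24 + x) = 2.
Multiply by 10: 2·(2E) − 5·(2E) + 10·(24 + x) = 20, i.e. 240 + 10x − 3·(72 + 4x) = 20.
Collecting terms: −2x + 24 = 20, so −2x = −4, so x = 2.
Then 2E = 72 + 4·2 = 80, so E = 40, V = 2E/5 = 16, F = 24 + 2 = 26.

16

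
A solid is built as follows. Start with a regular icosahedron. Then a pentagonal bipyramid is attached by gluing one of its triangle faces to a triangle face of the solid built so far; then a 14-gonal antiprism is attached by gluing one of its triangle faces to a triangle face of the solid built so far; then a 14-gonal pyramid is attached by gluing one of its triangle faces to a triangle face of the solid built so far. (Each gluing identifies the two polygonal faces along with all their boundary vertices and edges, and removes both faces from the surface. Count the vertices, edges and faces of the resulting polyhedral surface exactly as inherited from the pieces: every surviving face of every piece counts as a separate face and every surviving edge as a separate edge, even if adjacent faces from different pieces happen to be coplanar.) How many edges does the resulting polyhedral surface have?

A regular icosahedron: V=12, E=30, F=20.
Attach a pentagonal bipyramid (V=7, E=15, F=10) along a 3-gon: merge 3 vertices and 3 edges, delete both glued faces → V=16, E=42, F=28.
Attach a 14-gonal antiprism (V=28, E=56, F=30) along a 3-gon: merge 3 vertices and 3 edges, delete both glued faces → V=41, E=95, F=56.
Attach a 14-gonal pyramid (V=15, E=28, F=15) along a 3-gon: merge 3 vertices and 3 edges, delete both glued faces → V=53, E=120, F=69.
Check: V − E + F = 53 − 120 + 69 = 2.

120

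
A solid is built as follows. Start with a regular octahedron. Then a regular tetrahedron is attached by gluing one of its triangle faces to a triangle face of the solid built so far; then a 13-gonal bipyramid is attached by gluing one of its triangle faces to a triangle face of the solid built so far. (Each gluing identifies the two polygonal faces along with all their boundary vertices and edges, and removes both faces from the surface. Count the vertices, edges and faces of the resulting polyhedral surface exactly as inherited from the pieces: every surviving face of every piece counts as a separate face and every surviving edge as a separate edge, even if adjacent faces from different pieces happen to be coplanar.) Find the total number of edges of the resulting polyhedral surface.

51

A regular octahedron: V=6, E=12, F=8.
Attach a regular tetrahedron (V=4, E=6, F=4) along a 3-gon: merge 3 vertices and 3 edges, delete both glued faces → V=7, E=15, F=10.
Attach a 13-gonal bipyramid (V=15, E=39, F=26) along a 3-gon: merge 3 vertices and 3 edges, delete both glued faces → V=19, E=51, F=34.
Check: V − E + F = 19 − 51 + 34 = 2.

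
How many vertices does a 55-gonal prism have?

110

A prism on an n-gon has two n-gon bases and n rectangular sides: V = 2·55 = 110, E = 3·55 = 165, F = 55 + 2 = 57.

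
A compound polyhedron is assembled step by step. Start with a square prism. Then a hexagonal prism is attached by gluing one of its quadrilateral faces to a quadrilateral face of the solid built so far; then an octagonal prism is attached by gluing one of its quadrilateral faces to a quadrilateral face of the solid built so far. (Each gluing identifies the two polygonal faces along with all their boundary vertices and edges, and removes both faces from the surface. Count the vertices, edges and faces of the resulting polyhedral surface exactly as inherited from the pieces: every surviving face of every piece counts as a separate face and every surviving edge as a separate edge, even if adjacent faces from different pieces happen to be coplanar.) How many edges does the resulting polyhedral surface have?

A square prism: V=8, E=12, F=6.
Attach a hexagonal prism (V=12, E=18, F=8) along a 4-gon: merge 4 vertices and 4 edges, delete both glued faces → V=16, E=26, F=12.
Attach an octagonal prism (V=16, E=24, F=10) along a 4-gon: merge 4 vertices and 4 edges, delete both glued faces → V=28, E=46, F=20.
Check: V − E + F = 28 − 46 + 20 = 2.

46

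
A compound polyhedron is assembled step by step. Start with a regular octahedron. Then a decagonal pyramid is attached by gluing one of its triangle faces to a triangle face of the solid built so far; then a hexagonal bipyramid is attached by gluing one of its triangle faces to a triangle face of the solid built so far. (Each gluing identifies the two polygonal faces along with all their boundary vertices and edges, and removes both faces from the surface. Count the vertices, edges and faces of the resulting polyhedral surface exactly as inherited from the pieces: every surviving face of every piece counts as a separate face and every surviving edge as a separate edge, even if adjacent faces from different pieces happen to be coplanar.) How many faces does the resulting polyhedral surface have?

A regular octahedron: V=6, E=12, F=8.
Attach a decagonal pyramid (V=11, E=20, F=11) along a 3-gon: merge 3 vertices and 3 edges, delete both glued faces → V=14, E=29, F=17.
Attach a hexagonal bipyramid (V=8, E=18, F=12) along a 3-gon: merge 3 vertices and 3 edges, delete both glued faces → V=19, E=44, F=27.
Check: V − E + F = 19 − 44 + 27 = 2.

27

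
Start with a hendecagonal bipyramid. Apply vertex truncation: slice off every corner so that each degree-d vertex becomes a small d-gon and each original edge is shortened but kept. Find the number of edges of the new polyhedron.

99

The base solid has V = 13, E = 33, F = 22.
Truncation replaces each original edge-end by a new vertex, so V′ = 2E = 66.
Each original edge survives, and each old vertex of degree d contributes d new edges; summing degrees gives Σd = 2E, so E′ = E + 2E = 3E = 99.
Each original face survives and each original vertex becomes one new face: F′ = F + V = 35.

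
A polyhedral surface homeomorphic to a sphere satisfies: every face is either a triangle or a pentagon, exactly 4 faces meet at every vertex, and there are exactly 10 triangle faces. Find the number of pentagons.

Let x be the number of pentagons; then F = 10 + x.
Edge–face incidences: 2E = 3·10 + 5·x = 30 + 5x.
Every vertex has degree 4, so 4V = 2E.
Euler: V − E + F = 2 ⇒ (2E)/4 − E + (10 + x) = 2.
Multiply by 8: 2·(2E) − 4·(2E) + 8·(10 + x) = 16, i.e. 80 + 8x − 2·(30 + 5x) = 16.
Collecting terms: −2x + 20 = 16, so −2x = −4, so x = 2.
Then 2E = 30 + 5·2 = 40, so E = 20, V = 2E/4 = 10, F = 10 + 2 = 12.

2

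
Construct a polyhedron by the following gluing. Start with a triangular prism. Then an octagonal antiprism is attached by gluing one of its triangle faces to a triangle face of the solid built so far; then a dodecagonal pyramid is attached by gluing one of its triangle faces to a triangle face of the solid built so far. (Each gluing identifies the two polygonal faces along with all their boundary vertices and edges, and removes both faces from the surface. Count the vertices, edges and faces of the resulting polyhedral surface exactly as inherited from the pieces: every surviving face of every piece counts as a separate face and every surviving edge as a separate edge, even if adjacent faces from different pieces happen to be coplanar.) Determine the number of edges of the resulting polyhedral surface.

A triangular prism: V=6, E=9, F=5.
Attach an octagonal antiprism (V=16, E=32, F=18) along a 3-gon: merge 3 vertices and 3 edges, delete both glued faces → V=19, E=38, F=21.
Attach a dodecagonal pyramid (V=13, E=24, F=13) along a 3-gon: merge 3 vertices and 3 edges, delete both glued faces → V=29, E=59, F=32.
Check: V − E + F = 29 − 59 + 32 = 2.

59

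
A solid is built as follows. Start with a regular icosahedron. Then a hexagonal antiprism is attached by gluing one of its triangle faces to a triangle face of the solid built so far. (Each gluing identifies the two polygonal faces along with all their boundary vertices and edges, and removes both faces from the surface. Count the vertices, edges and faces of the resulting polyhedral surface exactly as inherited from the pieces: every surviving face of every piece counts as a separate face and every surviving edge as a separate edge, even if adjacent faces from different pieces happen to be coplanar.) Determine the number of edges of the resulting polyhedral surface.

A regular icosahedron: V=12, E=30, F=20.
Attach a hexagonal antiprism (V=12, E=24, F=14) along a 3-gon: merge 3 vertices and 3 edges, delete both glued faces → V=21, E=51, F=32.
Check: V − E + F = 21 − 51 + 32 = 2.

51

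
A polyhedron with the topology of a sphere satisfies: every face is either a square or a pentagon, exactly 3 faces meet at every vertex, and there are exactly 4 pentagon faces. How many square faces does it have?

4

Let x be the number of squares; then F = 4 + x.
Edge–face incidences: 2E = 5·4 + 4·x = 20 + 4x.
Every vertex has degree 3, so 3V = 2E.
Euler: V − E + F = 2 ⇒ (2E)/3 − E + (4 + x) = 2.
Multiply by 6: 2·(2E) − 3·(2E) + 6·(4 + x) = 12, i.e. 24 + 6x − (20 + 4x) = 12.
Collecting terms: 2x + 4 = 12, so 2x = 8, so x = 4.
Then 2E = 20 + 4·4 = 36, so E = 18, V = 2E/3 = 12, F = 4 + 4 = 8.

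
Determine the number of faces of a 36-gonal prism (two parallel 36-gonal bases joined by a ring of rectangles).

A prism on an n-gon has two n-gon bases and n rectangular sides: V = 2·36 = 72, E = 3·36 = 108, F = 36 + 2 = 38.

38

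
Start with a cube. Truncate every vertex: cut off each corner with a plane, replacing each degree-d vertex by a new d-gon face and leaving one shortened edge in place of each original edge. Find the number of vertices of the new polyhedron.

24

The base solid has V = 8, E = 12, F = 6.
Truncation replaces each original edge-end by a new vertex, so V′ = 2E = 24.
Each original edge survives, and each old vertex of degree d contributes d new edges; summing degrees gives Σd = 2E, so E′ = E + 2E = 3E = 36.
Each original face survives and each original vertex becomes one new face: F′ = F + V = 14.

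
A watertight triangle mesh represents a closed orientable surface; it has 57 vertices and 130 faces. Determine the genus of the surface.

Every face is a triangle, so 2E = 3·130 = 390, giving E = 195.
χ = V − E + F = 57 − 195 + 130 = -8.
For a closed orientable surface χ = 2 − 2g, so g = (2 − (-8))/2 = 5.

5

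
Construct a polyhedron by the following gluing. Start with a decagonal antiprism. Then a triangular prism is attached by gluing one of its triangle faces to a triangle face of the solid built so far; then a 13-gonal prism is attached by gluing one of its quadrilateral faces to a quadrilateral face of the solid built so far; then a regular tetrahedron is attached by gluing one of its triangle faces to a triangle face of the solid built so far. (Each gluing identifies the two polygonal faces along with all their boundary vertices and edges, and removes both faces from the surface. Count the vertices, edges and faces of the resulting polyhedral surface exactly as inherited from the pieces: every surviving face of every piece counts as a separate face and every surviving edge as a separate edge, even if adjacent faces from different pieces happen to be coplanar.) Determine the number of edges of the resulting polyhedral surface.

A decagonal antiprism: V=20, E=40, F=22.
Attach a triangular prism (V=6, E=9, F=5) along a 3-gon: merge 3 vertices and 3 edges, delete both glued faces → V=23, E=46, F=25.
Attach a 13-gonal prism (V=26, E=39, F=15) along a 4-gon: merge 4 vertices and 4 edges, delete both glued faces → V=45, E=81, F=38.
Attach a regular tetrahedron (V=4, E=6, F=4) along a 3-gon: merge 3 vertices and 3 edges, delete both glued faces → V=46, E=84, F=40.
Check: V − E + F = 46 − 84 + 40 = 2.

84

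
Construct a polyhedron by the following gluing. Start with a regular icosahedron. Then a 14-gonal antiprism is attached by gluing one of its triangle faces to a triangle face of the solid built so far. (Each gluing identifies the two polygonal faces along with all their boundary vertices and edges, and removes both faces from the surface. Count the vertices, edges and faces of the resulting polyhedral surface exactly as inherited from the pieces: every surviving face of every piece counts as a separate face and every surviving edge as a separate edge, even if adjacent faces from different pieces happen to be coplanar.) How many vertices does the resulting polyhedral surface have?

A regular icosahedron: V=12, E=30, F=20.
Attach a 14-gonal antiprism (V=28, E=56, F=30) along a 3-gon: merge 3 vertices and 3 edges, delete both glued faces → V=37, E=83, F=48.
Check: V − E + F = 37 − 83 + 48 = 2.

37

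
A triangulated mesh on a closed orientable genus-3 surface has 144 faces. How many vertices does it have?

χ = 2 − 2·3 = -4, and every face is a triangle so 3F = 2E.
E = 3·144/2 = 216. Then V = -4 + E − F = -4 + 216 − 144 = 68.

68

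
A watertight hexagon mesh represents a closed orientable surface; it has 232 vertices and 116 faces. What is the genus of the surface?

1

Every face is a hexagon, so 2E = 6·116 = 696, giving E = 348.
χ = V − E + F = 232 − 348 + 116 = 0.
For a closed orientable surface χ = 2 − 2g, so g = (2 − (0))/2 = 1.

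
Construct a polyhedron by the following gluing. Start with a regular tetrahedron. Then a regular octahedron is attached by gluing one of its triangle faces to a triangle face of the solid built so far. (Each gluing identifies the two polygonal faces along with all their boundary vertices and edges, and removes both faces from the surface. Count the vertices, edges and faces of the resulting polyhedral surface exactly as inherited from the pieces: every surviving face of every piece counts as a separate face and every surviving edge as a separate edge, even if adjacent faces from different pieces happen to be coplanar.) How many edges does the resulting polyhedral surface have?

A regular tetrahedron: V=4, E=6, F=4.
Attach a regular octahedron (V=6, E=12, F=8) along a 3-gon: merge 3 vertices and 3 edges, delete both glued faces → V=7, E=15, F=10.
Check: V − E + F = 7 − 15 + 10 = 2.

15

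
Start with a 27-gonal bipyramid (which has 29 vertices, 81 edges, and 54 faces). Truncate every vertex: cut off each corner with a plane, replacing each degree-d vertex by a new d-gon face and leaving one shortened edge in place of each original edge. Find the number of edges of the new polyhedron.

Truncation replaces each original edge-end by a new vertex, so V′ = 2E = 162.
Each original edge survives, and each old vertex of degree d contributes d new edges; summing degrees gives Σd = 2E, so E′ = E + 2E = 3E = 243.
Each original face survives and each original vertex becomes one new face: F′ = F + V = 83.

243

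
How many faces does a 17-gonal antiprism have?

36

An antiprism on an n-gon has two n-gon caps and 2n triangles: V = 2·17 = 34, E = 4·17 = 68, F = 2·17 + 2 = 36.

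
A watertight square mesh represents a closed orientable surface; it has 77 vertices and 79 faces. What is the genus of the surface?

Every face is a square, so 2E = 4·79 = 316, giving E = 158.
χ = V − E + F = 77 − 158 + 79 = -2.
For a closed orientable surface χ = 2 − 2g, so g = (2 − (-2))/2 = 2.

2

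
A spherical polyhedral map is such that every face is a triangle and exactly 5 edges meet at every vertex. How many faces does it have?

20

Each face has 3 edges and each edge borders two faces, so 2E = 3F.
Each vertex has degree 5, so 5V = 2E and hence V = 3F/5.
Euler: V − E + F = 2 ⇒ (3F/5) − (3F/2) + F = 2.
Multiply by 10: (6 − 15 + 10)F = 20, i.e. 1F = 20.
So F = 20, E = 3·20/2 = 30, V = 3·20/5 = 12.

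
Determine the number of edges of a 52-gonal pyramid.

104

A pyramid on an n-gon base has one n-gon and n triangles: V = 52 + 1 = 53, E = 2·52 = 104, F = 52 + 1 = 53.
Check: V − E + F = 53 − 104 + 53 = 2.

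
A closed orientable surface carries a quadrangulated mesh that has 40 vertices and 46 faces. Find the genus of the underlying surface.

Every face is a square, so 2E = 4·46 = 184, giving E = 92.
χ = V − E + F = 40 − 92 + 46 = -6.
For a closed orientable surface χ = 2 − 2g, so g = (2 − (-6))/2 = 4.

4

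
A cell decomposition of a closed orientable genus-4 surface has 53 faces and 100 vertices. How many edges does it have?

For a closed orientable surface of genus 4, χ = 2 − 2·4 = -6.
E = V + F − (-6) = 100 + 53 − (-6) = 159.

159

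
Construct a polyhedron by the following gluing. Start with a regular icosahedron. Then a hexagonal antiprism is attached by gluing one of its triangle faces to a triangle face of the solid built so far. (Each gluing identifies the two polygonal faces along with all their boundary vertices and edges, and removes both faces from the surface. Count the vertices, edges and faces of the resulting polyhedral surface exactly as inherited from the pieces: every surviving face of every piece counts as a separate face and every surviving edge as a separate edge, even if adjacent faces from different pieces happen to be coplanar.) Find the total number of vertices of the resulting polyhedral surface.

A regular icosahedron: V=12, E=30, F=20.
Attach a hexagonal antiprism (V=12, E=24, F=14) along a 3-gon: merge 3 vertices and 3 edges, delete both glued faces → V=21, E=51, F=32.
Check: V − E + F = 21 − 51 + 32 = 2.

21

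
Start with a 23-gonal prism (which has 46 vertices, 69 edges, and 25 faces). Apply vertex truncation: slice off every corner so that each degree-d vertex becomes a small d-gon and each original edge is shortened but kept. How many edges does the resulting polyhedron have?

Truncation replaces each original edge-end by a new vertex, so V′ = 2E = 138.
Each original edge survives, and each old vertex of degree d contributes d new edges; summing degrees gives Σd = 2E, so E′ = E + 2E = 3E = 207.
Each original face survives and each original vertex becomes one new face: F′ = F + V = 71.

207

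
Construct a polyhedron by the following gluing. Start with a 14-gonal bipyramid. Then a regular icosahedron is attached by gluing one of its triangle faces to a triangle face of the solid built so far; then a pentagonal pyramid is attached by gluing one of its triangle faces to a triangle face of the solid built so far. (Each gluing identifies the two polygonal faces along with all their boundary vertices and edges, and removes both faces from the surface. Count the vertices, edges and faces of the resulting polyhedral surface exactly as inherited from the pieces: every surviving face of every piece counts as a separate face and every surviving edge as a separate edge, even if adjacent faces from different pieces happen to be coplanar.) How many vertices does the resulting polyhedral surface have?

A 14-gonal bipyramid: V=16, E=42, F=28.
Attach a regular icosahedron (V=12, E=30, F=20) along a 3-gon: merge 3 vertices and 3 edges, delete both glued faces → V=25, E=69, F=46.
Attach a pentagonal pyramid (V=6, E=10, F=6) along a 3-gon: merge 3 vertices and 3 edges, delete both glued faces → V=28, E=76, F=50.
Check: V − E + F = 28 − 76 + 50 = 2.

28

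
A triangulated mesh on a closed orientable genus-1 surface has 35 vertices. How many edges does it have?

105

χ = 2 − 2·1 = 0, and every face is a triangle so 3F = 2E.
V − E + F = 0 with E = 3F/2 gives 35 − (3/2 − 1)·F = 0, so F = 70 and E = 105.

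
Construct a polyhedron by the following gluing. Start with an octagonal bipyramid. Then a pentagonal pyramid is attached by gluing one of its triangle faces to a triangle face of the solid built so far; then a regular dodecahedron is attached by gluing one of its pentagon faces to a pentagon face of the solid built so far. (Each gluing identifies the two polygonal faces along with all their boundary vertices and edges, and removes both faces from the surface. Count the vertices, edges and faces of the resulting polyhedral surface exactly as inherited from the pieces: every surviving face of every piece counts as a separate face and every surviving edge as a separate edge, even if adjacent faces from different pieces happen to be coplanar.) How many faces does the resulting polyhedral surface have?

30

An octagonal bipyramid: V=10, E=24, F=16.
Attach a pentagonal pyramid (V=6, E=10, F=6) along a 3-gon: merge 3 vertices and 3 edges, delete both glued faces → V=13, E=31, F=20.
Attach a regular dodecahedron (V=20, E=30, F=12) along a 5-gon: merge 5 vertices and 5 edges, delete both glued faces → V=28, E=56, F=30.
Check: V − E + F = 28 − 56 + 30 = 2.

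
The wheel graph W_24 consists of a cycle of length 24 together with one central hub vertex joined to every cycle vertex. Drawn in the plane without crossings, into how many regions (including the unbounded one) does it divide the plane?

W_24 has V = 24 + 1 = 25 vertices and E = 2·24 = 48 edges.
By Euler's formula F = 2 − V + E = 2 − 25 + 48 = 25.

25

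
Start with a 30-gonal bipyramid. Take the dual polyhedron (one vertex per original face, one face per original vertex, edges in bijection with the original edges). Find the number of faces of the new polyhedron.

The base solid has V = 32, E = 90, F = 60.
The dual swaps V and F and preserves E: V′ = F = 60, E′ = E = 90, F′ = V = 32.

32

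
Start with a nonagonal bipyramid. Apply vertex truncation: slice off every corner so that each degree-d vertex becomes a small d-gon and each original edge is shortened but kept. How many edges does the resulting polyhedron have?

81

The base solid has V = 11, E = 27, F = 18.
Truncation replaces each original edge-end by a new vertex, so V′ = 2E = 54.
Each original edge survives, and each old vertex of degree d contributes d new edges; summing degrees gives Σd = 2E, so E′ = E + 2E = 3E = 81.
Each original face survives and each original vertex becomes one new face: F′ = F + V = 29.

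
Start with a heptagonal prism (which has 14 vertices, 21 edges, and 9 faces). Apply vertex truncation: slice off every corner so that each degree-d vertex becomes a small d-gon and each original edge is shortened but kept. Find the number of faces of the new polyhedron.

23

Truncation replaces each original edge-end by a new vertex, so V′ = 2E = 42.
Each original edge survives, and each old vertex of degree d contributes d new edges; summing degrees gives Σd = 2E, so E′ = E + 2E = 3E = 63.
Each original face survives and each original vertex becomes one new face: F′ = F + V = 23.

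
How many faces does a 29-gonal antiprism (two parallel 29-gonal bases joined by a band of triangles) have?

An antiprism on an n-gon has two n-gon caps and 2n triangles: V = 2·29 = 58, E = 4·29 = 116, F = 2·29 + 2 = 60.

60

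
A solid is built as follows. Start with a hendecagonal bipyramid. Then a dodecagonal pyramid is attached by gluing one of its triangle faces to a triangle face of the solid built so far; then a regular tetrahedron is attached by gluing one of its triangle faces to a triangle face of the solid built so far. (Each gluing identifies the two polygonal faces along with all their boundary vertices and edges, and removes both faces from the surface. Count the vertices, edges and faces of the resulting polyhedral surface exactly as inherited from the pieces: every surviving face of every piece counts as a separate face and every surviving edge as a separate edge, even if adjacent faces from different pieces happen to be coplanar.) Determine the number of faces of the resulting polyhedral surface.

A hendecagonal bipyramid: V=13, E=33, F=22.
Attach a dodecagonal pyramid (V=13, E=24, F=13) along a 3-gon: merge 3 vertices and 3 edges, delete both glued faces → V=23, E=54, F=33.
Attach a regular tetrahedron (V=4, E=6, F=4) along a 3-gon: merge 3 vertices and 3 edges, delete both glued faces → V=24, E=57, F=35.
Check: V − E + F = 24 − 57 + 35 = 2.

35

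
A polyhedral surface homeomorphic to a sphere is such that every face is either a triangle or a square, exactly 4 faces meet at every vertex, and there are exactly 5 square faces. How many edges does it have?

22

Let x be the number of triangles; then F = 5 + x.
Edge–face incidences: 2E = 4·5 + 3·x = 20 + 3x.
Every vertex has degree 4, so 4V = 2E.
Euler: V − E + F = 2 ⇒ (2E)/4 − E + (5 + x) = 2.
Multiply by 8: 2·(2E) − 4·(2E) + 8·(5 + x) = 16, i.e. 40 + 8x − 2·(20 + 3x) = 16.
Collecting terms: 2x = 16, so x = 8.
Then 2E = 20 + 3·8 = 44, so E = 22, V = 2E/4 = 11, F = 5 + 8 = 13.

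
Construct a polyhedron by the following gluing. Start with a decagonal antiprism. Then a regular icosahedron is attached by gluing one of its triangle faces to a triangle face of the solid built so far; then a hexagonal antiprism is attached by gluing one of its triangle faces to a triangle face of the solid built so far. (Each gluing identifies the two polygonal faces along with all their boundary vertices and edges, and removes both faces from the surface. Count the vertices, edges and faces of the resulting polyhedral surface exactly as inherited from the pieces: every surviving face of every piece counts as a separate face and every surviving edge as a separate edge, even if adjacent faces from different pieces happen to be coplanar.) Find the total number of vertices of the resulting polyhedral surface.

38

A decagonal antiprism: V=20, E=40, F=22.
Attach a regular icosahedron (V=12, E=30, F=20) along a 3-gon: merge 3 vertices and 3 edges, delete both glued faces → V=29, E=67, F=40.
Attach a hexagonal antiprism (V=12, E=24, F=14) along a 3-gon: merge 3 vertices and 3 edges, delete both glued faces → V=38, E=88, F=52.
Check: V − E + F = 38 − 88 + 52 = 2.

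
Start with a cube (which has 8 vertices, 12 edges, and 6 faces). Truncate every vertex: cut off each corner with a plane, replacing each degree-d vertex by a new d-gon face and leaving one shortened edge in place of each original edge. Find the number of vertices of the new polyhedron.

24

Truncation replaces each original edge-end by a new vertex, so V′ = 2E = 24.
Each original edge survives, and each old vertex of degree d contributes d new edges; summing degrees gives Σd = 2E, so E′ = E + 2E = 3E = 36.
Each original face survives and each original vertex becomes one new face: F′ = F + V = 14.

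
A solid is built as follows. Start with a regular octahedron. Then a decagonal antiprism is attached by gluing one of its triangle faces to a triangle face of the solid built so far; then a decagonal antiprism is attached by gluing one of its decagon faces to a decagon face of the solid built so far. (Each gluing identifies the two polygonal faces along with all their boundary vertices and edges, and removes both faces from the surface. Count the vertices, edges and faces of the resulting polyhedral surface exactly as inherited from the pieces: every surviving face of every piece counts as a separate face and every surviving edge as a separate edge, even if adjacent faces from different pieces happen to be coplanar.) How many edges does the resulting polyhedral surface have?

A regular octahedron: V=6, E=12, F=8.
Attach a decagonal antiprism (V=20, E=40, F=22) along a 3-gon: merge 3 vertices and 3 edges, delete both glued faces → V=23, E=49, F=28.
Attach a decagonal antiprism (V=20, E=40, F=22) along a 10-gon: merge 10 vertices and 10 edges, delete both glued faces → V=33, E=79, F=48.
Check: V − E + F = 33 − 79 + 48 = 2.

79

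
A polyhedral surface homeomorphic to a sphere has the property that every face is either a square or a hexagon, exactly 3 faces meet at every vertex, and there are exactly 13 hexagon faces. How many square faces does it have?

6

Let x be the number of squares; then F = 13 + x.
Edge–face incidences: 2E = 6·13 + 4·x = 78 + 4x.
Every vertex has degree 3, so 3V = 2E.
Euler: V − E + F = 2 ⇒ (2E)/3 − E + (13 + x) = 2.
Multiply by 6: 2·(2E) − 3·(2E) + 6·(13 + x) = 12, i.e. 78 + 6x − (78 + 4x) = 12.
Collecting terms: 2x = 12, so x = 6.
Then 2E = 78 + 4·6 = 102, so E = 51, V = 2E/3 = 34, F = 13 + 6 = 19.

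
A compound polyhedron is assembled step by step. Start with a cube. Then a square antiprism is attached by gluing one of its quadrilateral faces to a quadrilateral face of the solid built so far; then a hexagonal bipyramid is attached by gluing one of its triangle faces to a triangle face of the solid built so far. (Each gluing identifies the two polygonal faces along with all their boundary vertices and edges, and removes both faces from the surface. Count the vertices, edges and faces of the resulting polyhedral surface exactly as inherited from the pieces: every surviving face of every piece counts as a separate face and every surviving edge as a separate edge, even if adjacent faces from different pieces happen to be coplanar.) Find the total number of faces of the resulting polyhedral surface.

24

A cube: V=8, E=12, F=6.
Attach a square antiprism (V=8, E=16, F=10) along a 4-gon: merge 4 vertices and 4 edges, delete both glued faces → V=12, E=24, F=14.
Attach a hexagonal bipyramid (V=8, E=18, F=12) along a 3-gon: merge 3 vertices and 3 edges, delete both glued faces → V=17, E=39, F=24.
Check: V − E + F = 17 − 39 + 24 = 2.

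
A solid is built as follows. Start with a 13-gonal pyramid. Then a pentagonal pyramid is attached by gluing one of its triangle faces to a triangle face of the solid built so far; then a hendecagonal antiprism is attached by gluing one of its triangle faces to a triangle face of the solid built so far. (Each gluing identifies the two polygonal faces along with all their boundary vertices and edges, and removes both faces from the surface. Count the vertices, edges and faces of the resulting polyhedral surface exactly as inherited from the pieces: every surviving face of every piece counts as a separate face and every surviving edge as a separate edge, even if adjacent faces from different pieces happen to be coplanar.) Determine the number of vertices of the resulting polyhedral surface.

A 13-gonal pyramid: V=14, E=26, F=14.
Attach a pentagonal pyramid (V=6, E=10, F=6) along a 3-gon: merge 3 vertices and 3 edges, delete both glued faces → V=17, E=33, F=18.
Attach a hendecagonal antiprism (V=22, E=44, F=24) along a 3-gon: merge 3 vertices and 3 edges, delete both glued faces → V=36, E=74, F=40.
Check: V − E + F = 36 − 74 + 40 = 2.

36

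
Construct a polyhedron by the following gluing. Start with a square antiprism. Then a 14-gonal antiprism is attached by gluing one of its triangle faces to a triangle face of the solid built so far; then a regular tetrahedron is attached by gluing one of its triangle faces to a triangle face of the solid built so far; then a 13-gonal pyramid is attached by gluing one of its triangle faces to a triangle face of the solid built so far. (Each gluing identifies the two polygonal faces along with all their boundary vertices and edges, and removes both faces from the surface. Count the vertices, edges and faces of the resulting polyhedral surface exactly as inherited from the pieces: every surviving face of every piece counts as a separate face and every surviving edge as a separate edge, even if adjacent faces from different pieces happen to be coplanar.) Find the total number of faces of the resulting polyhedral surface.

52

A square antiprism: V=8, E=16, F=10.
Attach a 14-gonal antiprism (V=28, E=56, F=30) along a 3-gon: merge 3 vertices and 3 edges, delete both glued faces → V=33, E=69, F=38.
Attach a regular tetrahedron (V=4, E=6, F=4) along a 3-gon: merge 3 vertices and 3 edges, delete both glued faces → V=34, E=72, F=40.
Attach a 13-gonal pyramid (V=14, E=26, F=14) along a 3-gon: merge 3 vertices and 3 edges, delete both glued faces → V=45, E=95, F=52.
Check: V − E + F = 45 − 95 + 52 = 2.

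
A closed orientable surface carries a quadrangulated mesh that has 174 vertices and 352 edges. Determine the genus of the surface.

Every face is a square and each edge borders two faces, so 4F = 2·352, giving F = 176.
χ = V − E + F = 174 − 352 + 176 = -2.
For a closed orientable surface χ = 2 − 2g, so g = (2 − (-2))/2 = 2.

2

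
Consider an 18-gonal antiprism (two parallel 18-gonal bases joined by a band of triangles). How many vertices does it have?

36

An antiprism on an n-gon has two n-gon caps and 2n triangles: V = 2·18 = 36, E = 4·18 = 72, F = 2·18 + 2 = 38.
Check: V − E + F = 36 − 72 + 38 = 2.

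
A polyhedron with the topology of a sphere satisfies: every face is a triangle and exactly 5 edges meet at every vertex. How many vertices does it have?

12

Each face has 3 edges and each edge borders two faces, so 2E = 3F.
Each vertex has degree 5, so 5V = 2E and hence V = 3F/5.
Euler: V − E + F = 2 ⇒ (3F/5) − (3F/2) + F = 2.
Multiply by 10: (6 − 15 + 10)F = 20, i.e. 1F = 20.
So F = 20, E = 3·20/2 = 30, V = 3·20/5 = 12.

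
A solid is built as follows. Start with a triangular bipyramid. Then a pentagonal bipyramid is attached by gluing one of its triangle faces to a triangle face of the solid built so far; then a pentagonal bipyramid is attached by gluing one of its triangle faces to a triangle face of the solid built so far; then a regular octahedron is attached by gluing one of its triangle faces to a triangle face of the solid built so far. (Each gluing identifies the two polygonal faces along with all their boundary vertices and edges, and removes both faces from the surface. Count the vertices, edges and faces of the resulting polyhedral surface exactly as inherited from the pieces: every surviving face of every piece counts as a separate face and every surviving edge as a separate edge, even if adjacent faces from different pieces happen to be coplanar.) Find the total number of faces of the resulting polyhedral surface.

28

A triangular bipyramid: V=5, E=9, F=6.
Attach a pentagonal bipyramid (V=7, E=15, F=10) along a 3-gon: merge 3 vertices and 3 edges, delete both glued faces → V=9, E=21, F=14.
Attach a pentagonal bipyramid (V=7, E=15, F=10) along a 3-gon: merge 3 vertices and 3 edges, delete both glued faces → V=13, E=33, F=22.
Attach a regular octahedron (V=6, E=12, F=8) along a 3-gon: merge 3 vertices and 3 edges, delete both glued faces → V=16, E=42, F=28.
Check: V − E + F = 16 − 42 + 28 = 2.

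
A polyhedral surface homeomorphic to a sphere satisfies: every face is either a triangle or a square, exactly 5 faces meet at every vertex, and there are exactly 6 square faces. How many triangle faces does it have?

Let x be the number of triangles; then F = 6 + x.
Edge–face incidences: 2E = 4·6 + 3·x = 24 + 3x.
Every vertex has degree 5, so 5V = 2E.
Euler: V − E + F = 2 ⇒ (2E)/5 − E + (6 + x) = 2.
Multiply by 10: 2·(2E) − 5·(2E) + 10·(6 + x) = 20, i.e. 60 + 10x − 3·(24 + 3x) = 20.
Collecting terms: x − 12 = 20, so x = 32.
Then 2E = 24 + 3·32 = 120, so E = 60, V = 2E/5 = 24, F = 6 + 32 = 38.

32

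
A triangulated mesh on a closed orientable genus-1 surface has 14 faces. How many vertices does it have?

7

χ = 2 − 2·1 = 0, and every face is a triangle so 3F = 2E.
E = 3·14/2 = 21. Then V = 0 + E − F = 0 + 21 − 14 = 7.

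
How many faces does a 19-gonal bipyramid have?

A bipyramid over an n-gon has 2n triangular faces and n + 2 vertices: V = 19 + 2 = 21, E = 3·19 = 57, F = 2·19 = 38.

38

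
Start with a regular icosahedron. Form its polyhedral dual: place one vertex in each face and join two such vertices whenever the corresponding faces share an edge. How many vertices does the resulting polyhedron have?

20

The base solid has V = 12, E = 30, F = 20.
The dual swaps V and F and preserves E: V′ = F = 20, E′ = E = 30, F′ = V = 12.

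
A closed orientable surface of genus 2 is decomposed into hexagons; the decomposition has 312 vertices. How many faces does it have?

χ = 2 − 2·2 = -2, and every face is a hexagon so 6F = 2E.
V − E + F = -2 with E = 6F/2 gives 312 − (6/2 − 1)·F = -2, so F = 157 and E = 471.

157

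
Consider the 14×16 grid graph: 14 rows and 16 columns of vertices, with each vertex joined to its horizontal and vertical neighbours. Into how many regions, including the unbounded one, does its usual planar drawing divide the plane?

196

The grid has V = 14·16 = 224 vertices and E = 14·15 + 16·13 = 418 edges.
F = 2 − V + E = 2 − 224 + 418 = 196.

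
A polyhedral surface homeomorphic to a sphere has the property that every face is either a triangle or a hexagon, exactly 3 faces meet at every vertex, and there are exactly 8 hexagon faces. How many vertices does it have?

20

Let x be the number of triangles; then F = 8 + x.
Edge–face incidences: 2E = 6·8 + 3·x = 48 + 3x.
Every vertex has degree 3, so 3V = 2E.
Euler: V − E + F = 2 ⇒ (2E)/3 − E + (8 + x) = 2.
Multiply by 6: 2·(2E) − 3·(2E) + 6·(8 + x) = 12, i.e. 48 + 6x − (48 + 3x) = 12.
Collecting terms: 3x = 12, so x = 4.
Then 2E = 48 + 3·4 = 60, so E = 30, V = 2E/3 = 20, F = 8 + 4 = 12.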